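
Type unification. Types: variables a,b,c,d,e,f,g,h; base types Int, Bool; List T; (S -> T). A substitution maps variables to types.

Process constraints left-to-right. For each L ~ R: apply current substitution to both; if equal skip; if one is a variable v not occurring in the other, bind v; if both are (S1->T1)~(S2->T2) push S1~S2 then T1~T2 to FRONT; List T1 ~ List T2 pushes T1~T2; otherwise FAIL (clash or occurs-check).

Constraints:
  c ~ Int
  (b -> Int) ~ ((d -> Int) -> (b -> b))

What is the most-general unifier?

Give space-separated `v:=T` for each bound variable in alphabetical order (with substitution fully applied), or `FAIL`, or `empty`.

step 1: unify c ~ Int  [subst: {-} | 1 pending]
  bind c := Int
step 2: unify (b -> Int) ~ ((d -> Int) -> (b -> b))  [subst: {c:=Int} | 0 pending]
  -> decompose arrow: push b~(d -> Int), Int~(b -> b)
step 3: unify b ~ (d -> Int)  [subst: {c:=Int} | 1 pending]
  bind b := (d -> Int)
step 4: unify Int ~ ((d -> Int) -> (d -> Int))  [subst: {c:=Int, b:=(d -> Int)} | 0 pending]
  clash: Int vs ((d -> Int) -> (d -> Int))

Answer: FAIL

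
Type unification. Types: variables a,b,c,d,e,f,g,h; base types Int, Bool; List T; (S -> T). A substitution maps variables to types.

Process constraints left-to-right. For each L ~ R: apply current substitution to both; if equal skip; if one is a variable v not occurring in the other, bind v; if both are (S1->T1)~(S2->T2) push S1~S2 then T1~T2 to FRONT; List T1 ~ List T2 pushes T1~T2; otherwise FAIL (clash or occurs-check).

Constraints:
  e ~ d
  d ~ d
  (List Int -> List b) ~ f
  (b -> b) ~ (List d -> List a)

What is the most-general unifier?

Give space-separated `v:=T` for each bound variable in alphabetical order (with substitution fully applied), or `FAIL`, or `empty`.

Answer: b:=List a d:=a e:=a f:=(List Int -> List List a)

Derivation:
step 1: unify e ~ d  [subst: {-} | 3 pending]
  bind e := d
step 2: unify d ~ d  [subst: {e:=d} | 2 pending]
  -> identical, skip
step 3: unify (List Int -> List b) ~ f  [subst: {e:=d} | 1 pending]
  bind f := (List Int -> List b)
step 4: unify (b -> b) ~ (List d -> List a)  [subst: {e:=d, f:=(List Int -> List b)} | 0 pending]
  -> decompose arrow: push b~List d, b~List a
step 5: unify b ~ List d  [subst: {e:=d, f:=(List Int -> List b)} | 1 pending]
  bind b := List d
step 6: unify List d ~ List a  [subst: {e:=d, f:=(List Int -> List b), b:=List d} | 0 pending]
  -> decompose List: push d~a
step 7: unify d ~ a  [subst: {e:=d, f:=(List Int -> List b), b:=List d} | 0 pending]
  bind d := a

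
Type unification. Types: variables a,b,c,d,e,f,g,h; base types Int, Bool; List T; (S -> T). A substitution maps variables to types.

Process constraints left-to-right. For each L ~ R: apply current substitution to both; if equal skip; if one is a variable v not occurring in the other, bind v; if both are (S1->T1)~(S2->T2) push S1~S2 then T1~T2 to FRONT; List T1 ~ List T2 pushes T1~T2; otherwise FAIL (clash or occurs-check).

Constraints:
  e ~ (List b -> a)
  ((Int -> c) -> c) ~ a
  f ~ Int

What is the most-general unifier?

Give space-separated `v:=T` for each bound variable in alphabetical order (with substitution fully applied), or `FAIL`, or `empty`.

Answer: a:=((Int -> c) -> c) e:=(List b -> ((Int -> c) -> c)) f:=Int

Derivation:
step 1: unify e ~ (List b -> a)  [subst: {-} | 2 pending]
  bind e := (List b -> a)
step 2: unify ((Int -> c) -> c) ~ a  [subst: {e:=(List b -> a)} | 1 pending]
  bind a := ((Int -> c) -> c)
step 3: unify f ~ Int  [subst: {e:=(List b -> a), a:=((Int -> c) -> c)} | 0 pending]
  bind f := Int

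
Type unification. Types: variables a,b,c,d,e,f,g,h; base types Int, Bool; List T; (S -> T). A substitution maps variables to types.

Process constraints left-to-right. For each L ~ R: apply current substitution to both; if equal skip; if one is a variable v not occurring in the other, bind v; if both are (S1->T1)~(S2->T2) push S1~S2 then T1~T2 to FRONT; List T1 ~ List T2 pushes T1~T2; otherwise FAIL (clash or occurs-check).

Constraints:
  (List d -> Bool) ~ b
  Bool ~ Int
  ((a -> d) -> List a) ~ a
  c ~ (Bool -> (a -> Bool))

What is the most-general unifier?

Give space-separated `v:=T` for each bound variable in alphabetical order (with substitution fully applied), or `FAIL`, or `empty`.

step 1: unify (List d -> Bool) ~ b  [subst: {-} | 3 pending]
  bind b := (List d -> Bool)
step 2: unify Bool ~ Int  [subst: {b:=(List d -> Bool)} | 2 pending]
  clash: Bool vs Int

Answer: FAIL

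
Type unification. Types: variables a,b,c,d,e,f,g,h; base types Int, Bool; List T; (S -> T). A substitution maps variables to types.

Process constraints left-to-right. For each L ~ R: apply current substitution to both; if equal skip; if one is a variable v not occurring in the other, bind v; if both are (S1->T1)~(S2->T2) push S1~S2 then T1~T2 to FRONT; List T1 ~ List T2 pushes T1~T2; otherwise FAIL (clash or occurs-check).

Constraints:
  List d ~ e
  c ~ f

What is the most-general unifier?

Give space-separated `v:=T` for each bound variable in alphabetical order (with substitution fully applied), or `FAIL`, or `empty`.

Answer: c:=f e:=List d

Derivation:
step 1: unify List d ~ e  [subst: {-} | 1 pending]
  bind e := List d
step 2: unify c ~ f  [subst: {e:=List d} | 0 pending]
  bind c := f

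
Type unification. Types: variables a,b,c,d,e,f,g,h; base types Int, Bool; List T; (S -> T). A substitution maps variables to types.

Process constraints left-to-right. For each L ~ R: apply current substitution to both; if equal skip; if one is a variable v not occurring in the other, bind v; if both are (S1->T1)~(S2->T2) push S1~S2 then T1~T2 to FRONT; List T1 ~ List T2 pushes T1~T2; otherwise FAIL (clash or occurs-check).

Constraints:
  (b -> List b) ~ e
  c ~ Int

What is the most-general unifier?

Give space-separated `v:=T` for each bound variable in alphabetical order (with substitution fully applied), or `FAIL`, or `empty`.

Answer: c:=Int e:=(b -> List b)

Derivation:
step 1: unify (b -> List b) ~ e  [subst: {-} | 1 pending]
  bind e := (b -> List b)
step 2: unify c ~ Int  [subst: {e:=(b -> List b)} | 0 pending]
  bind c := Int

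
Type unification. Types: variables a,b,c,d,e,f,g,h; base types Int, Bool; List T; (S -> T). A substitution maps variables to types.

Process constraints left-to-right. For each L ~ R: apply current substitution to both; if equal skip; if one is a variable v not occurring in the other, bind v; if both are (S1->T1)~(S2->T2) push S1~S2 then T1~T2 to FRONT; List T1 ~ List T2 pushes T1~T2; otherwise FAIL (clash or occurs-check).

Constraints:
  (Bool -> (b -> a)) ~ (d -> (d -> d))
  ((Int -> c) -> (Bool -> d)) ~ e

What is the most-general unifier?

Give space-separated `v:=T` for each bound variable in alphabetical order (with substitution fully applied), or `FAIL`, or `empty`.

step 1: unify (Bool -> (b -> a)) ~ (d -> (d -> d))  [subst: {-} | 1 pending]
  -> decompose arrow: push Bool~d, (b -> a)~(d -> d)
step 2: unify Bool ~ d  [subst: {-} | 2 pending]
  bind d := Bool
step 3: unify (b -> a) ~ (Bool -> Bool)  [subst: {d:=Bool} | 1 pending]
  -> decompose arrow: push b~Bool, a~Bool
step 4: unify b ~ Bool  [subst: {d:=Bool} | 2 pending]
  bind b := Bool
step 5: unify a ~ Bool  [subst: {d:=Bool, b:=Bool} | 1 pending]
  bind a := Bool
step 6: unify ((Int -> c) -> (Bool -> Bool)) ~ e  [subst: {d:=Bool, b:=Bool, a:=Bool} | 0 pending]
  bind e := ((Int -> c) -> (Bool -> Bool))

Answer: a:=Bool b:=Bool d:=Bool e:=((Int -> c) -> (Bool -> Bool))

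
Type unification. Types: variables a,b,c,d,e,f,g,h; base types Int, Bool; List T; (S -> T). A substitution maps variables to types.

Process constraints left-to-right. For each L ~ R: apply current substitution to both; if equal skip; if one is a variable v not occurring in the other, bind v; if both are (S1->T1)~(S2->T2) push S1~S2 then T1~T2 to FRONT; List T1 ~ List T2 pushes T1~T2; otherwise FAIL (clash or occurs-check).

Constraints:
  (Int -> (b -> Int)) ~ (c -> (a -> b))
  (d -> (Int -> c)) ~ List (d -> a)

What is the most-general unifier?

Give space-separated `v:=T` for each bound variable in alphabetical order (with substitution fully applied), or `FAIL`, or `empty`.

Answer: FAIL

Derivation:
step 1: unify (Int -> (b -> Int)) ~ (c -> (a -> b))  [subst: {-} | 1 pending]
  -> decompose arrow: push Int~c, (b -> Int)~(a -> b)
step 2: unify Int ~ c  [subst: {-} | 2 pending]
  bind c := Int
step 3: unify (b -> Int) ~ (a -> b)  [subst: {c:=Int} | 1 pending]
  -> decompose arrow: push b~a, Int~b
step 4: unify b ~ a  [subst: {c:=Int} | 2 pending]
  bind b := a
step 5: unify Int ~ a  [subst: {c:=Int, b:=a} | 1 pending]
  bind a := Int
step 6: unify (d -> (Int -> Int)) ~ List (d -> Int)  [subst: {c:=Int, b:=a, a:=Int} | 0 pending]
  clash: (d -> (Int -> Int)) vs List (d -> Int)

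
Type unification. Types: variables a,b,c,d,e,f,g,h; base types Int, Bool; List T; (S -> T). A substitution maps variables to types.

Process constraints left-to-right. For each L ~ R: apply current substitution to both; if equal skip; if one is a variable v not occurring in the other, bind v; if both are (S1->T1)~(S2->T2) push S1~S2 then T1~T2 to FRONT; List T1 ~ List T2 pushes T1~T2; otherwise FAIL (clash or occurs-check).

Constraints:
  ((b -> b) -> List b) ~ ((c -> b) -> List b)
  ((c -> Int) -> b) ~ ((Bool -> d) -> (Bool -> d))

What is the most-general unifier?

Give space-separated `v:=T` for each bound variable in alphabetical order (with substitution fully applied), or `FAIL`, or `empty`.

step 1: unify ((b -> b) -> List b) ~ ((c -> b) -> List b)  [subst: {-} | 1 pending]
  -> decompose arrow: push (b -> b)~(c -> b), List b~List b
step 2: unify (b -> b) ~ (c -> b)  [subst: {-} | 2 pending]
  -> decompose arrow: push b~c, b~b
step 3: unify b ~ c  [subst: {-} | 3 pending]
  bind b := c
step 4: unify c ~ c  [subst: {b:=c} | 2 pending]
  -> identical, skip
step 5: unify List c ~ List c  [subst: {b:=c} | 1 pending]
  -> identical, skip
step 6: unify ((c -> Int) -> c) ~ ((Bool -> d) -> (Bool -> d))  [subst: {b:=c} | 0 pending]
  -> decompose arrow: push (c -> Int)~(Bool -> d), c~(Bool -> d)
step 7: unify (c -> Int) ~ (Bool -> d)  [subst: {b:=c} | 1 pending]
  -> decompose arrow: push c~Bool, Int~d
step 8: unify c ~ Bool  [subst: {b:=c} | 2 pending]
  bind c := Bool
step 9: unify Int ~ d  [subst: {b:=c, c:=Bool} | 1 pending]
  bind d := Int
step 10: unify Bool ~ (Bool -> Int)  [subst: {b:=c, c:=Bool, d:=Int} | 0 pending]
  clash: Bool vs (Bool -> Int)

Answer: FAIL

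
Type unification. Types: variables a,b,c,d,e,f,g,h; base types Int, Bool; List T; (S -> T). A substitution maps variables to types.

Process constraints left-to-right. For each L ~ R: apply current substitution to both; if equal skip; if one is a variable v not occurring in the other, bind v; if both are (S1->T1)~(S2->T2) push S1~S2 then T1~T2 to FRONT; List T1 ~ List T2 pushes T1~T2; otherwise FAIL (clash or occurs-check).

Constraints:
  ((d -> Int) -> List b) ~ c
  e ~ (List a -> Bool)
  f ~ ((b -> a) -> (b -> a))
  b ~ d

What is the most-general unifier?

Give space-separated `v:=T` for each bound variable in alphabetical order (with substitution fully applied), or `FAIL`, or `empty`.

Answer: b:=d c:=((d -> Int) -> List d) e:=(List a -> Bool) f:=((d -> a) -> (d -> a))

Derivation:
step 1: unify ((d -> Int) -> List b) ~ c  [subst: {-} | 3 pending]
  bind c := ((d -> Int) -> List b)
step 2: unify e ~ (List a -> Bool)  [subst: {c:=((d -> Int) -> List b)} | 2 pending]
  bind e := (List a -> Bool)
step 3: unify f ~ ((b -> a) -> (b -> a))  [subst: {c:=((d -> Int) -> List b), e:=(List a -> Bool)} | 1 pending]
  bind f := ((b -> a) -> (b -> a))
step 4: unify b ~ d  [subst: {c:=((d -> Int) -> List b), e:=(List a -> Bool), f:=((b -> a) -> (b -> a))} | 0 pending]
  bind b := d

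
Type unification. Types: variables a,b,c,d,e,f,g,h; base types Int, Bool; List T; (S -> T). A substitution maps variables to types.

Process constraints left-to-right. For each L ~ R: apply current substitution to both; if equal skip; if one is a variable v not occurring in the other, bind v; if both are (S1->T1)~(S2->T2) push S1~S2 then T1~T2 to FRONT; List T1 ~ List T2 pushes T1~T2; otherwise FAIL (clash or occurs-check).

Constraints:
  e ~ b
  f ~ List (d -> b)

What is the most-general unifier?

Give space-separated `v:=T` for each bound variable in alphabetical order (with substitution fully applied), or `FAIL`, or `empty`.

step 1: unify e ~ b  [subst: {-} | 1 pending]
  bind e := b
step 2: unify f ~ List (d -> b)  [subst: {e:=b} | 0 pending]
  bind f := List (d -> b)

Answer: e:=b f:=List (d -> b)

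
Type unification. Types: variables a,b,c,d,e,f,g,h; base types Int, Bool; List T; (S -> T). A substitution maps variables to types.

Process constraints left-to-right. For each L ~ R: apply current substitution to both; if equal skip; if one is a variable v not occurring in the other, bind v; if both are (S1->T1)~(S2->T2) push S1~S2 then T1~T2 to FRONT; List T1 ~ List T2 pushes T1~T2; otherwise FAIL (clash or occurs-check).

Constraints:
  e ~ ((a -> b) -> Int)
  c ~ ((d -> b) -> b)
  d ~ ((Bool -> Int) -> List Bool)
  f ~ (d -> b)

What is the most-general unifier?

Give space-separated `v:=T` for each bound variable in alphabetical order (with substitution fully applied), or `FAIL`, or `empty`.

step 1: unify e ~ ((a -> b) -> Int)  [subst: {-} | 3 pending]
  bind e := ((a -> b) -> Int)
step 2: unify c ~ ((d -> b) -> b)  [subst: {e:=((a -> b) -> Int)} | 2 pending]
  bind c := ((d -> b) -> b)
step 3: unify d ~ ((Bool -> Int) -> List Bool)  [subst: {e:=((a -> b) -> Int), c:=((d -> b) -> b)} | 1 pending]
  bind d := ((Bool -> Int) -> List Bool)
step 4: unify f ~ (((Bool -> Int) -> List Bool) -> b)  [subst: {e:=((a -> b) -> Int), c:=((d -> b) -> b), d:=((Bool -> Int) -> List Bool)} | 0 pending]
  bind f := (((Bool -> Int) -> List Bool) -> b)

Answer: c:=((((Bool -> Int) -> List Bool) -> b) -> b) d:=((Bool -> Int) -> List Bool) e:=((a -> b) -> Int) f:=(((Bool -> Int) -> List Bool) -> b)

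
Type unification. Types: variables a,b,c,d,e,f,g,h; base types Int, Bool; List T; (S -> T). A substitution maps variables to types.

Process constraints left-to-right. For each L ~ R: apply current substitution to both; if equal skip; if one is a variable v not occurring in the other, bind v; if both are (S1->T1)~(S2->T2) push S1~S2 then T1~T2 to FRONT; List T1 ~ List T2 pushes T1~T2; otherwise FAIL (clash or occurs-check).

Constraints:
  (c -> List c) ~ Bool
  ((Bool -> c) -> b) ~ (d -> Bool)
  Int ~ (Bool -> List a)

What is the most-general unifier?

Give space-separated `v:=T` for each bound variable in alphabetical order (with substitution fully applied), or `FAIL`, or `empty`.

step 1: unify (c -> List c) ~ Bool  [subst: {-} | 2 pending]
  clash: (c -> List c) vs Bool

Answer: FAIL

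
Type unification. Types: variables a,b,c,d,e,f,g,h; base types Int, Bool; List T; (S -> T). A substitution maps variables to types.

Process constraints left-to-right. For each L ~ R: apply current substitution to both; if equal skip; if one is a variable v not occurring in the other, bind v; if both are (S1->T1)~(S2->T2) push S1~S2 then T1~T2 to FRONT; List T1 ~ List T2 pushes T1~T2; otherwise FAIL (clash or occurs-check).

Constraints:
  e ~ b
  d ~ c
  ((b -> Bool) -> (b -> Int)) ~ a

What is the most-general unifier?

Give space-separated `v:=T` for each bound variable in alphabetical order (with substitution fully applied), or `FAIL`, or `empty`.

Answer: a:=((b -> Bool) -> (b -> Int)) d:=c e:=b

Derivation:
step 1: unify e ~ b  [subst: {-} | 2 pending]
  bind e := b
step 2: unify d ~ c  [subst: {e:=b} | 1 pending]
  bind d := c
step 3: unify ((b -> Bool) -> (b -> Int)) ~ a  [subst: {e:=b, d:=c} | 0 pending]
  bind a := ((b -> Bool) -> (b -> Int))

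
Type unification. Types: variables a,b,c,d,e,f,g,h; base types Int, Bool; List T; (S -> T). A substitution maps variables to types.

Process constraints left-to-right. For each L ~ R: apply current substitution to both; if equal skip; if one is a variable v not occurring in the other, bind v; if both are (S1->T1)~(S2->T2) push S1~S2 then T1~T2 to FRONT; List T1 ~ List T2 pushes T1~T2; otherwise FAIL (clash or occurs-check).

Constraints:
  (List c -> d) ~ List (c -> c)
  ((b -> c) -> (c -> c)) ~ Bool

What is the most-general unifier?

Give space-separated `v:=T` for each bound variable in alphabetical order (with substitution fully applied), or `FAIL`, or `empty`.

step 1: unify (List c -> d) ~ List (c -> c)  [subst: {-} | 1 pending]
  clash: (List c -> d) vs List (c -> c)

Answer: FAIL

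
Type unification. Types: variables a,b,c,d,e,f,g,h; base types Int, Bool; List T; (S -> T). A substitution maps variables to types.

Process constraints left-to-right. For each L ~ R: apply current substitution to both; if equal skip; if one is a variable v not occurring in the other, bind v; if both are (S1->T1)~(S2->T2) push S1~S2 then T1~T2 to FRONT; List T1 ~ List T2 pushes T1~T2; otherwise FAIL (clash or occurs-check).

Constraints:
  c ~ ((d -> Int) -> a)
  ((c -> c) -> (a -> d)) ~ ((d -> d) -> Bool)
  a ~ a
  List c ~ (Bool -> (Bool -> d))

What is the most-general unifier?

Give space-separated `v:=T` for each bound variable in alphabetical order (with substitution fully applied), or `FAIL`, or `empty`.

Answer: FAIL

Derivation:
step 1: unify c ~ ((d -> Int) -> a)  [subst: {-} | 3 pending]
  bind c := ((d -> Int) -> a)
step 2: unify ((((d -> Int) -> a) -> ((d -> Int) -> a)) -> (a -> d)) ~ ((d -> d) -> Bool)  [subst: {c:=((d -> Int) -> a)} | 2 pending]
  -> decompose arrow: push (((d -> Int) -> a) -> ((d -> Int) -> a))~(d -> d), (a -> d)~Bool
step 3: unify (((d -> Int) -> a) -> ((d -> Int) -> a)) ~ (d -> d)  [subst: {c:=((d -> Int) -> a)} | 3 pending]
  -> decompose arrow: push ((d -> Int) -> a)~d, ((d -> Int) -> a)~d
step 4: unify ((d -> Int) -> a) ~ d  [subst: {c:=((d -> Int) -> a)} | 4 pending]
  occurs-check fail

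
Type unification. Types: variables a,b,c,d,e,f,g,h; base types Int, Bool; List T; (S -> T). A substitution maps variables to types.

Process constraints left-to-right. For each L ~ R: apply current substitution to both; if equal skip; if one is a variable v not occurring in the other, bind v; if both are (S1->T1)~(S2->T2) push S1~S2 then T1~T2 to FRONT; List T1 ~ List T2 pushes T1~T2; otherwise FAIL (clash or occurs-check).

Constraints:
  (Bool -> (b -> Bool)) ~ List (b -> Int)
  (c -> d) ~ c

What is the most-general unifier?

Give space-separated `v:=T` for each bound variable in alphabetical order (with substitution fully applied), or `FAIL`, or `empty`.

step 1: unify (Bool -> (b -> Bool)) ~ List (b -> Int)  [subst: {-} | 1 pending]
  clash: (Bool -> (b -> Bool)) vs List (b -> Int)

Answer: FAIL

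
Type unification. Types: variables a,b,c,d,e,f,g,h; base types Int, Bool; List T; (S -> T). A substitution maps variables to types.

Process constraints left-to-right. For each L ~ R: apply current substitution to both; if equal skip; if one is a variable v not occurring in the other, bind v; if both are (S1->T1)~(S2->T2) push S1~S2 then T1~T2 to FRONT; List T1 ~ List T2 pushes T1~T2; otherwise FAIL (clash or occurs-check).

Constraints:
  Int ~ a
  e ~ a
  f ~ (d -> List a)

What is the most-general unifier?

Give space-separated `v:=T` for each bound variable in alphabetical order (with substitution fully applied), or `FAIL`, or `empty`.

Answer: a:=Int e:=Int f:=(d -> List Int)

Derivation:
step 1: unify Int ~ a  [subst: {-} | 2 pending]
  bind a := Int
step 2: unify e ~ Int  [subst: {a:=Int} | 1 pending]
  bind e := Int
step 3: unify f ~ (d -> List Int)  [subst: {a:=Int, e:=Int} | 0 pending]
  bind f := (d -> List Int)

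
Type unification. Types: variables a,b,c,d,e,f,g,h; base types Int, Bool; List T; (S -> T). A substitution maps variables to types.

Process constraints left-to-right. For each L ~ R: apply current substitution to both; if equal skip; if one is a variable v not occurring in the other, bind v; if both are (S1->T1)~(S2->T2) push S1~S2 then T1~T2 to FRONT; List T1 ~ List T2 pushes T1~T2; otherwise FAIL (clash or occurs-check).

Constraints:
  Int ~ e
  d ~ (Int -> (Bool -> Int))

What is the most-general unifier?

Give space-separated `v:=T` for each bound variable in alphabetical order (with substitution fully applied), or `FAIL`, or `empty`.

Answer: d:=(Int -> (Bool -> Int)) e:=Int

Derivation:
step 1: unify Int ~ e  [subst: {-} | 1 pending]
  bind e := Int
step 2: unify d ~ (Int -> (Bool -> Int))  [subst: {e:=Int} | 0 pending]
  bind d := (Int -> (Bool -> Int))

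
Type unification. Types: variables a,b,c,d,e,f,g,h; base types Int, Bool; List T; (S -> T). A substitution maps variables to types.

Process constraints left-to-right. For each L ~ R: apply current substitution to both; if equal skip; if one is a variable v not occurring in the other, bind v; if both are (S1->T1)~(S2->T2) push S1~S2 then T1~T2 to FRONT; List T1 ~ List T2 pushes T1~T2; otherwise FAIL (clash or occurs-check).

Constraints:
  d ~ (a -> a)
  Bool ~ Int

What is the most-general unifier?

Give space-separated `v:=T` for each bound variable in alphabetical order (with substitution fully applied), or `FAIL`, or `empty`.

Answer: FAIL

Derivation:
step 1: unify d ~ (a -> a)  [subst: {-} | 1 pending]
  bind d := (a -> a)
step 2: unify Bool ~ Int  [subst: {d:=(a -> a)} | 0 pending]
  clash: Bool vs Int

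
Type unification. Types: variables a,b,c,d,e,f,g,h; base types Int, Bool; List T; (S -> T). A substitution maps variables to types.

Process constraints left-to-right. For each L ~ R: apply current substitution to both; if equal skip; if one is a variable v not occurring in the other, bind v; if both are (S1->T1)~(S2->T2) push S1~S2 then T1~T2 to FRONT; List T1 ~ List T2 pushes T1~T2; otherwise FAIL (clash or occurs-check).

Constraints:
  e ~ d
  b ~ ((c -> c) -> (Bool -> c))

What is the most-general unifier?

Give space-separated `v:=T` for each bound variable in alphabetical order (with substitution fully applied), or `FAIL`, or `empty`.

step 1: unify e ~ d  [subst: {-} | 1 pending]
  bind e := d
step 2: unify b ~ ((c -> c) -> (Bool -> c))  [subst: {e:=d} | 0 pending]
  bind b := ((c -> c) -> (Bool -> c))

Answer: b:=((c -> c) -> (Bool -> c)) e:=d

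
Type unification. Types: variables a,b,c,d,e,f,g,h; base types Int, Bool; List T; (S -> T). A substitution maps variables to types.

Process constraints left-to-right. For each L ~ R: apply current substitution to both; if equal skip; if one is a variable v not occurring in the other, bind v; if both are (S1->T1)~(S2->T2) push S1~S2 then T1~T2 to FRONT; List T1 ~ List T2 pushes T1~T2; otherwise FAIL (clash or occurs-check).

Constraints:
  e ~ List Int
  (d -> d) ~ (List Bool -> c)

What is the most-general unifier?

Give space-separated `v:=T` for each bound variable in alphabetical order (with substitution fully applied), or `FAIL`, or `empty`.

step 1: unify e ~ List Int  [subst: {-} | 1 pending]
  bind e := List Int
step 2: unify (d -> d) ~ (List Bool -> c)  [subst: {e:=List Int} | 0 pending]
  -> decompose arrow: push d~List Bool, d~c
step 3: unify d ~ List Bool  [subst: {e:=List Int} | 1 pending]
  bind d := List Bool
step 4: unify List Bool ~ c  [subst: {e:=List Int, d:=List Bool} | 0 pending]
  bind c := List Bool

Answer: c:=List Bool d:=List Bool e:=List Int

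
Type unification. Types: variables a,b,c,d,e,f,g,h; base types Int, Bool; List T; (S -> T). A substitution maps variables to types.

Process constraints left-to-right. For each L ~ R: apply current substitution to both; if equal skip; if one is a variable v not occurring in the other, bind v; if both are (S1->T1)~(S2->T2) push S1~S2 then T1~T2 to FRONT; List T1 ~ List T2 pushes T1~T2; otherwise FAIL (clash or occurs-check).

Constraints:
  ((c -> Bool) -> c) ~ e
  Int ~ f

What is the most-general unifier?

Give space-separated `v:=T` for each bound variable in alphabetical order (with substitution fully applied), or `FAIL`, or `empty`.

Answer: e:=((c -> Bool) -> c) f:=Int

Derivation:
step 1: unify ((c -> Bool) -> c) ~ e  [subst: {-} | 1 pending]
  bind e := ((c -> Bool) -> c)
step 2: unify Int ~ f  [subst: {e:=((c -> Bool) -> c)} | 0 pending]
  bind f := Int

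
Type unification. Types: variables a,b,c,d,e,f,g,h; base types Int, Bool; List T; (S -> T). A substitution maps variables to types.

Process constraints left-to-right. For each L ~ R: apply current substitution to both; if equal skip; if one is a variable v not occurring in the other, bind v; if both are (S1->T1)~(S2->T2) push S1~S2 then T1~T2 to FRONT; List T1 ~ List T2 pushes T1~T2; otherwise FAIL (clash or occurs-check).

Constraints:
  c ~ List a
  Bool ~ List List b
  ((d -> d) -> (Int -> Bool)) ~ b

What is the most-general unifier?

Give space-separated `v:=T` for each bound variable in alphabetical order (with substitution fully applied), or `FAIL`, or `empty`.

Answer: FAIL

Derivation:
step 1: unify c ~ List a  [subst: {-} | 2 pending]
  bind c := List a
step 2: unify Bool ~ List List b  [subst: {c:=List a} | 1 pending]
  clash: Bool vs List List b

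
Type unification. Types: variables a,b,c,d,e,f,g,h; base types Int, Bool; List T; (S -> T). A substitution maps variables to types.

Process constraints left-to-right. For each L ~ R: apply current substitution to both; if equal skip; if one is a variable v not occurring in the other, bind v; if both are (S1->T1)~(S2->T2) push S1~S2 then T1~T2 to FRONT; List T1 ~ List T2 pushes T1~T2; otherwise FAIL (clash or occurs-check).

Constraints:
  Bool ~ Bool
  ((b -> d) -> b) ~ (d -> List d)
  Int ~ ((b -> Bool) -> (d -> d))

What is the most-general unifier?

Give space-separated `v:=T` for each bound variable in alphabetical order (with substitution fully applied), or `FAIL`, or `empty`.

Answer: FAIL

Derivation:
step 1: unify Bool ~ Bool  [subst: {-} | 2 pending]
  -> identical, skip
step 2: unify ((b -> d) -> b) ~ (d -> List d)  [subst: {-} | 1 pending]
  -> decompose arrow: push (b -> d)~d, b~List d
step 3: unify (b -> d) ~ d  [subst: {-} | 2 pending]
  occurs-check fail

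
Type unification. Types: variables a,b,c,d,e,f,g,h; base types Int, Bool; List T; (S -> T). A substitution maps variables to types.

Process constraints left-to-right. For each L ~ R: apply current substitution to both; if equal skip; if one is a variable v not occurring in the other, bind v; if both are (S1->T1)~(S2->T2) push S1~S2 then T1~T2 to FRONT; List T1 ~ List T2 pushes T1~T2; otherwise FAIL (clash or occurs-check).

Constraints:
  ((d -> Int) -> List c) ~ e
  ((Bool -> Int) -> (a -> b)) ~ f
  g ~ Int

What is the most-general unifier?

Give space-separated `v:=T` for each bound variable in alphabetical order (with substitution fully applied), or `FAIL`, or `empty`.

Answer: e:=((d -> Int) -> List c) f:=((Bool -> Int) -> (a -> b)) g:=Int

Derivation:
step 1: unify ((d -> Int) -> List c) ~ e  [subst: {-} | 2 pending]
  bind e := ((d -> Int) -> List c)
step 2: unify ((Bool -> Int) -> (a -> b)) ~ f  [subst: {e:=((d -> Int) -> List c)} | 1 pending]
  bind f := ((Bool -> Int) -> (a -> b))
step 3: unify g ~ Int  [subst: {e:=((d -> Int) -> List c), f:=((Bool -> Int) -> (a -> b))} | 0 pending]
  bind g := Int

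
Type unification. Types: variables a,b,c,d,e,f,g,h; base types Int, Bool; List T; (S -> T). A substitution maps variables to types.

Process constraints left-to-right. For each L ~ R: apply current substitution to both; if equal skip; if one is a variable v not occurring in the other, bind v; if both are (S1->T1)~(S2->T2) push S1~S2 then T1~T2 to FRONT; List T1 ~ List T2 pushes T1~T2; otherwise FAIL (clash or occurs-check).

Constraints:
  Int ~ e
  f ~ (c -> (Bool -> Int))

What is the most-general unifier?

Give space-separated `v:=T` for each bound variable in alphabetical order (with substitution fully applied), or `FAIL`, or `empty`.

step 1: unify Int ~ e  [subst: {-} | 1 pending]
  bind e := Int
step 2: unify f ~ (c -> (Bool -> Int))  [subst: {e:=Int} | 0 pending]
  bind f := (c -> (Bool -> Int))

Answer: e:=Int f:=(c -> (Bool -> Int))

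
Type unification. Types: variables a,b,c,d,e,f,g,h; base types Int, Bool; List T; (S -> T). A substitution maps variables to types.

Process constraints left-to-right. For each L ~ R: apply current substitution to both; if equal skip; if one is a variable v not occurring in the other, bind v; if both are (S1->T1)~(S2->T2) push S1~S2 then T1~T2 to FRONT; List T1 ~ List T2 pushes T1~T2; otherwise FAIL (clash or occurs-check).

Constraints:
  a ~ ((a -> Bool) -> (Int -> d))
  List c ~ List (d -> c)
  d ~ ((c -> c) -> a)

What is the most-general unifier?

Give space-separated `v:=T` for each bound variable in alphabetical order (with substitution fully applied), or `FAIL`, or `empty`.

Answer: FAIL

Derivation:
step 1: unify a ~ ((a -> Bool) -> (Int -> d))  [subst: {-} | 2 pending]
  occurs-check fail: a in ((a -> Bool) -> (Int -> d))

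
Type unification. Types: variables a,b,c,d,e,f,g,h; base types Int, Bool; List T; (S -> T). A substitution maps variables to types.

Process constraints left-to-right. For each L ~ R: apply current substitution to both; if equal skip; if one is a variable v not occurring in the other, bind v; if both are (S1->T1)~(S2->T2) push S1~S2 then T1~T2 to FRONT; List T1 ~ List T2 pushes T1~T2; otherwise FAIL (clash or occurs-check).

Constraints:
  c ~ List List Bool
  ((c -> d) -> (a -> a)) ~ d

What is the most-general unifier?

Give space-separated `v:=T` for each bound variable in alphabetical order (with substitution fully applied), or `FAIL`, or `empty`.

step 1: unify c ~ List List Bool  [subst: {-} | 1 pending]
  bind c := List List Bool
step 2: unify ((List List Bool -> d) -> (a -> a)) ~ d  [subst: {c:=List List Bool} | 0 pending]
  occurs-check fail

Answer: FAIL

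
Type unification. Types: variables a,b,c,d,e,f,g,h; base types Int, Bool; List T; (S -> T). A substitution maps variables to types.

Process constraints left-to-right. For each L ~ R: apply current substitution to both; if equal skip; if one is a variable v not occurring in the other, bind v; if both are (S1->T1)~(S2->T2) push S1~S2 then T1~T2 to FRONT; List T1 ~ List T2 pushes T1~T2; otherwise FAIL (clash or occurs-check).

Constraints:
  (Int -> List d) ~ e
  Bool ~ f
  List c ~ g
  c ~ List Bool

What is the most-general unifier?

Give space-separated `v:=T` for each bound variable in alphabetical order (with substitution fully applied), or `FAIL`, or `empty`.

step 1: unify (Int -> List d) ~ e  [subst: {-} | 3 pending]
  bind e := (Int -> List d)
step 2: unify Bool ~ f  [subst: {e:=(Int -> List d)} | 2 pending]
  bind f := Bool
step 3: unify List c ~ g  [subst: {e:=(Int -> List d), f:=Bool} | 1 pending]
  bind g := List c
step 4: unify c ~ List Bool  [subst: {e:=(Int -> List d), f:=Bool, g:=List c} | 0 pending]
  bind c := List Bool

Answer: c:=List Bool e:=(Int -> List d) f:=Bool g:=List List Bool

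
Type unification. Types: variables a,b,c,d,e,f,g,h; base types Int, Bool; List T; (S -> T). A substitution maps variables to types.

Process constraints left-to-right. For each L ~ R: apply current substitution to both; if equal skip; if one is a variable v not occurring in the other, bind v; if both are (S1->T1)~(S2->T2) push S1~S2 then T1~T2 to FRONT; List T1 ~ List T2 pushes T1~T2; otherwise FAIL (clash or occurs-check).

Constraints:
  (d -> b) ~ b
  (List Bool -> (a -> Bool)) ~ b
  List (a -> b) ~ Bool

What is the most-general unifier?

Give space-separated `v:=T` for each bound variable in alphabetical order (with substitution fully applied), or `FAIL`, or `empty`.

step 1: unify (d -> b) ~ b  [subst: {-} | 2 pending]
  occurs-check fail

Answer: FAIL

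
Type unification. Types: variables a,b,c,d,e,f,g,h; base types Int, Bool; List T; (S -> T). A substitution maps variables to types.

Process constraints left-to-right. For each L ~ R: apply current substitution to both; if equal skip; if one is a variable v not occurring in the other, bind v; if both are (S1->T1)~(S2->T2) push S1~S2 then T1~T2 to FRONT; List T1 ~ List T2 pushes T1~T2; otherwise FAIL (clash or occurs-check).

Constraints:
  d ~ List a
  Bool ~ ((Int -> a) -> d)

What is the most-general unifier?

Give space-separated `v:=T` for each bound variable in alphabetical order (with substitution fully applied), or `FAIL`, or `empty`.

Answer: FAIL

Derivation:
step 1: unify d ~ List a  [subst: {-} | 1 pending]
  bind d := List a
step 2: unify Bool ~ ((Int -> a) -> List a)  [subst: {d:=List a} | 0 pending]
  clash: Bool vs ((Int -> a) -> List a)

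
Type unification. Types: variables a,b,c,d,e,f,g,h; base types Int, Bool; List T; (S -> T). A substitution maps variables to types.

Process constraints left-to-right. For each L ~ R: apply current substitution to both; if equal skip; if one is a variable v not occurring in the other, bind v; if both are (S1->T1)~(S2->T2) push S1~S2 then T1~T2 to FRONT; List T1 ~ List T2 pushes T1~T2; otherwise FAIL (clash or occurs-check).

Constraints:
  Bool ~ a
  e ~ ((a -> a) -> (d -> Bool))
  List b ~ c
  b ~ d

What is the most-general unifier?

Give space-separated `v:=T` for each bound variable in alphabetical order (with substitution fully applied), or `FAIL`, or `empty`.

step 1: unify Bool ~ a  [subst: {-} | 3 pending]
  bind a := Bool
step 2: unify e ~ ((Bool -> Bool) -> (d -> Bool))  [subst: {a:=Bool} | 2 pending]
  bind e := ((Bool -> Bool) -> (d -> Bool))
step 3: unify List b ~ c  [subst: {a:=Bool, e:=((Bool -> Bool) -> (d -> Bool))} | 1 pending]
  bind c := List b
step 4: unify b ~ d  [subst: {a:=Bool, e:=((Bool -> Bool) -> (d -> Bool)), c:=List b} | 0 pending]
  bind b := d

Answer: a:=Bool b:=d c:=List d e:=((Bool -> Bool) -> (d -> Bool))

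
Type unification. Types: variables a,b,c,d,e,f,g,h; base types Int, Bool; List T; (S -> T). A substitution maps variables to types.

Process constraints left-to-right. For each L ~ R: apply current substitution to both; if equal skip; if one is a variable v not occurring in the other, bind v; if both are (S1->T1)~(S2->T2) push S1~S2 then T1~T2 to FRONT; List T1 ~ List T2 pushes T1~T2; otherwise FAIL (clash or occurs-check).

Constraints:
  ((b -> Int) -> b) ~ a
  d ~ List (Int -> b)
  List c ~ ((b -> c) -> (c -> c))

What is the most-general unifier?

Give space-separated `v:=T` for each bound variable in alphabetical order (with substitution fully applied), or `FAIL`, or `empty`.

Answer: FAIL

Derivation:
step 1: unify ((b -> Int) -> b) ~ a  [subst: {-} | 2 pending]
  bind a := ((b -> Int) -> b)
step 2: unify d ~ List (Int -> b)  [subst: {a:=((b -> Int) -> b)} | 1 pending]
  bind d := List (Int -> b)
step 3: unify List c ~ ((b -> c) -> (c -> c))  [subst: {a:=((b -> Int) -> b), d:=List (Int -> b)} | 0 pending]
  clash: List c vs ((b -> c) -> (c -> c))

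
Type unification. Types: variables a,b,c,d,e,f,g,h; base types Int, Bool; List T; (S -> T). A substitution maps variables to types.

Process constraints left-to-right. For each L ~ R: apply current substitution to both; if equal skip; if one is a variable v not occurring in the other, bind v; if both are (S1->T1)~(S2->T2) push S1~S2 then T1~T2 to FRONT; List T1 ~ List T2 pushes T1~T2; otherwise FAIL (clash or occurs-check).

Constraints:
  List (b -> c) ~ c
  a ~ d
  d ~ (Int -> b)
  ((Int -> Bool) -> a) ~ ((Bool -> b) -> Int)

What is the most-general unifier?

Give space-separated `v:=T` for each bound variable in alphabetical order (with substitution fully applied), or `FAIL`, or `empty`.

step 1: unify List (b -> c) ~ c  [subst: {-} | 3 pending]
  occurs-check fail

Answer: FAIL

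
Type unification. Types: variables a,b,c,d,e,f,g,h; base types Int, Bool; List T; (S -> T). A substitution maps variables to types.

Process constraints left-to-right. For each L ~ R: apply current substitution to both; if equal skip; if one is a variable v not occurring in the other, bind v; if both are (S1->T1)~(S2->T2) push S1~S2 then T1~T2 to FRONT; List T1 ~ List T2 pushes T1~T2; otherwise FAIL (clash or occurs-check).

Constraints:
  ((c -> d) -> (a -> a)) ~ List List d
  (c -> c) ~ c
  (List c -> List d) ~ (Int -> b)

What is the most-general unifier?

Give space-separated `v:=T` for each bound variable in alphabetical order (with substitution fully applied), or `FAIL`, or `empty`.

Answer: FAIL

Derivation:
step 1: unify ((c -> d) -> (a -> a)) ~ List List d  [subst: {-} | 2 pending]
  clash: ((c -> d) -> (a -> a)) vs List List d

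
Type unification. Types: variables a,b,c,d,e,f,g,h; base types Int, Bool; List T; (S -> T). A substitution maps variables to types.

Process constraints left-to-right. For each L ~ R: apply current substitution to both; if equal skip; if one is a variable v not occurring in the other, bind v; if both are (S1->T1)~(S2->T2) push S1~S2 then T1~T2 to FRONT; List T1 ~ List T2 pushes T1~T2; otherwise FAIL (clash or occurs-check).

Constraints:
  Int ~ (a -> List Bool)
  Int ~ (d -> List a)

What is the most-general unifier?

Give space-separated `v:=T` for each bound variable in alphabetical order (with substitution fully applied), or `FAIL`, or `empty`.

step 1: unify Int ~ (a -> List Bool)  [subst: {-} | 1 pending]
  clash: Int vs (a -> List Bool)

Answer: FAIL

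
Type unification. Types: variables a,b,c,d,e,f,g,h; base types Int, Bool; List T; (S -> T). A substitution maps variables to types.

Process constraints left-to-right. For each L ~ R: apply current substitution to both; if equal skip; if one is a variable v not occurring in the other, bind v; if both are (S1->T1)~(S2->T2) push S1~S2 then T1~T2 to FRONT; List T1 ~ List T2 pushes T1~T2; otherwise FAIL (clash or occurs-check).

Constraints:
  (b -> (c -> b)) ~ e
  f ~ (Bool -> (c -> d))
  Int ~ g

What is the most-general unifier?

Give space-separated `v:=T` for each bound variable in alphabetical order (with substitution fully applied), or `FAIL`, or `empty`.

step 1: unify (b -> (c -> b)) ~ e  [subst: {-} | 2 pending]
  bind e := (b -> (c -> b))
step 2: unify f ~ (Bool -> (c -> d))  [subst: {e:=(b -> (c -> b))} | 1 pending]
  bind f := (Bool -> (c -> d))
step 3: unify Int ~ g  [subst: {e:=(b -> (c -> b)), f:=(Bool -> (c -> d))} | 0 pending]
  bind g := Int

Answer: e:=(b -> (c -> b)) f:=(Bool -> (c -> d)) g:=Int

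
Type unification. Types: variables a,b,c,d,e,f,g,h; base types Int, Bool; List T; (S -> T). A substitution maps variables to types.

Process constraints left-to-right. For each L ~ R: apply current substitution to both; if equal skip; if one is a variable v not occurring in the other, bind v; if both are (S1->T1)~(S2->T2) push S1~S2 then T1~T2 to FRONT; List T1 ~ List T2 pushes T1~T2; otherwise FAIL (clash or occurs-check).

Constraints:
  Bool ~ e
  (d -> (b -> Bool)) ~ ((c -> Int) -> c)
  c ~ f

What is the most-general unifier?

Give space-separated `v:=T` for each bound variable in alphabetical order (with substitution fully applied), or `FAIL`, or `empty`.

Answer: c:=(b -> Bool) d:=((b -> Bool) -> Int) e:=Bool f:=(b -> Bool)

Derivation:
step 1: unify Bool ~ e  [subst: {-} | 2 pending]
  bind e := Bool
step 2: unify (d -> (b -> Bool)) ~ ((c -> Int) -> c)  [subst: {e:=Bool} | 1 pending]
  -> decompose arrow: push d~(c -> Int), (b -> Bool)~c
step 3: unify d ~ (c -> Int)  [subst: {e:=Bool} | 2 pending]
  bind d := (c -> Int)
step 4: unify (b -> Bool) ~ c  [subst: {e:=Bool, d:=(c -> Int)} | 1 pending]
  bind c := (b -> Bool)
step 5: unify (b -> Bool) ~ f  [subst: {e:=Bool, d:=(c -> Int), c:=(b -> Bool)} | 0 pending]
  bind f := (b -> Bool)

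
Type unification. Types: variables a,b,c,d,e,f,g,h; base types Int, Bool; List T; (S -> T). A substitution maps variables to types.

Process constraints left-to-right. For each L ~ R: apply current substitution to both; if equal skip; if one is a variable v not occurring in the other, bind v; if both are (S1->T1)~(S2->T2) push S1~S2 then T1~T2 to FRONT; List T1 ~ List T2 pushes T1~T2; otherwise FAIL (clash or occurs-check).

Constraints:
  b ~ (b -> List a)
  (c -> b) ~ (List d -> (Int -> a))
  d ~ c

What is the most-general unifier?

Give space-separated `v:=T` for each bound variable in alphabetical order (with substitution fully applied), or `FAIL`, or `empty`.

Answer: FAIL

Derivation:
step 1: unify b ~ (b -> List a)  [subst: {-} | 2 pending]
  occurs-check fail: b in (b -> List a)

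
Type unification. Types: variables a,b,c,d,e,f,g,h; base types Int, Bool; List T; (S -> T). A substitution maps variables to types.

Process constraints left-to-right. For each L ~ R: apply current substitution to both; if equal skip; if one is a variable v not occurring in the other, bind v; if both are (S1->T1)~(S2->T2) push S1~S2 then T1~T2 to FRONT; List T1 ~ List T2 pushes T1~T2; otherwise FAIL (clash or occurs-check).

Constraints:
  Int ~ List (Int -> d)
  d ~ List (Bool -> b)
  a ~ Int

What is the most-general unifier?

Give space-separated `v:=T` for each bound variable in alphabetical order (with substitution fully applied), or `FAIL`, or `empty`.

Answer: FAIL

Derivation:
step 1: unify Int ~ List (Int -> d)  [subst: {-} | 2 pending]
  clash: Int vs List (Int -> d)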